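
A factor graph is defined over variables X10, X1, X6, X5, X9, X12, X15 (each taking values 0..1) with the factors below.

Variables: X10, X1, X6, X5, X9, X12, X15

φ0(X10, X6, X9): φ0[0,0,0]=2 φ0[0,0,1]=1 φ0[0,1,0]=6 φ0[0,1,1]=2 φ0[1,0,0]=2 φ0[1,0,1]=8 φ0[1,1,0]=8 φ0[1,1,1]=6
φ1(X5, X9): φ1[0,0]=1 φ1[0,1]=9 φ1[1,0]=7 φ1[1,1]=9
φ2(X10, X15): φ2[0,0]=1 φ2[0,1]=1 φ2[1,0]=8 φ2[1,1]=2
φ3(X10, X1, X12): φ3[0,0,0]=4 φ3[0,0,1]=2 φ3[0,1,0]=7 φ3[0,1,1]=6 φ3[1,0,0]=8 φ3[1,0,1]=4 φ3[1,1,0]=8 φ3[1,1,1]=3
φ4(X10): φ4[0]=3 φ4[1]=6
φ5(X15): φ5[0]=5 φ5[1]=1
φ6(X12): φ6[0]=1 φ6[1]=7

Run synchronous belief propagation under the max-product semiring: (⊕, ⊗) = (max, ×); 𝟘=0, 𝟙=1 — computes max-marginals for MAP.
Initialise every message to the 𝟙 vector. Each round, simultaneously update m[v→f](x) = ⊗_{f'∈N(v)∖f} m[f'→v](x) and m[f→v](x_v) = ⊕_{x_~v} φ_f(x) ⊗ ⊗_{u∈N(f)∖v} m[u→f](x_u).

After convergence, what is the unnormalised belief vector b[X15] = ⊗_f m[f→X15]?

b[X15] = [483840, 24192]

init: all messages = 𝟙 over 2 values
r1 m[φ0→X10] = [6, 8]
r1 m[φ0→X6] = [8, 8]
r1 m[φ0→X9] = [8, 8]
r1 m[φ1→X5] = [9, 9]
r1 m[φ1→X9] = [7, 9]
r1 m[φ2→X10] = [1, 8]
r1 m[φ2→X15] = [8, 2]
r1 m[φ3→X10] = [7, 8]
r1 m[φ3→X1] = [8, 8]
r1 m[φ3→X12] = [8, 6]
r1 m[φ4→X10] = [3, 6]
r1 m[φ5→X15] = [5, 1]
r1 m[φ6→X12] = [1, 7]
r1 m[X10→φ0] = [1, 1]
r1 m[X10→φ2] = [1, 1]
r1 m[X10→φ3] = [1, 1]
r1 m[X10→φ4] = [1, 1]
r1 m[X1→φ3] = [1, 1]
r1 m[X6→φ0] = [1, 1]
r1 m[X5→φ1] = [1, 1]
r1 m[X9→φ0] = [1, 1]
r1 m[X9→φ1] = [1, 1]
r1 m[X12→φ3] = [1, 1]
r1 m[X12→φ6] = [1, 1]
r1 m[X15→φ2] = [1, 1]
r1 m[X15→φ5] = [1, 1]
r2 m[φ0→X10] = [6, 8]
r2 m[φ0→X6] = [8, 8]
r2 m[φ0→X9] = [8, 8]
r2 m[φ1→X5] = [9, 9]
r2 m[φ1→X9] = [7, 9]
r2 m[φ2→X10] = [1, 8]
r2 m[φ2→X15] = [8, 2]
r2 m[φ3→X10] = [7, 8]
r2 m[φ3→X1] = [8, 8]
r2 m[φ3→X12] = [8, 6]
r2 m[φ4→X10] = [3, 6]
r2 m[φ5→X15] = [5, 1]
r2 m[φ6→X12] = [1, 7]
r2 m[X10→φ0] = [21, 384]
r2 m[X10→φ2] = [126, 384]
r2 m[X10→φ3] = [18, 384]
r2 m[X10→φ4] = [42, 512]
r2 m[X1→φ3] = [1, 1]
r2 m[X6→φ0] = [1, 1]
r2 m[X5→φ1] = [1, 1]
r2 m[X9→φ0] = [7, 9]
r2 m[X9→φ1] = [8, 8]
r2 m[X12→φ3] = [1, 7]
r2 m[X12→φ6] = [8, 6]
r2 m[X15→φ2] = [5, 1]
r2 m[X15→φ5] = [8, 2]
r3 m[φ0→X10] = [42, 72]
r3 m[φ0→X6] = [27648, 21504]
r3 m[φ0→X9] = [3072, 3072]
r3 m[φ1→X5] = [72, 72]
r3 m[φ1→X9] = [7, 9]
r3 m[φ2→X10] = [5, 40]
r3 m[φ2→X15] = [3072, 768]
r3 m[φ3→X10] = [42, 28]
r3 m[φ3→X1] = [10752, 8064]
r3 m[φ3→X12] = [3072, 1536]
r3 m[φ4→X10] = [3, 6]
r3 m[φ5→X15] = [5, 1]
r3 m[φ6→X12] = [1, 7]
r3 m[X10→φ0] = [21, 384]
r3 m[X10→φ2] = [126, 384]
r3 m[X10→φ3] = [18, 384]
r3 m[X10→φ4] = [42, 512]
r3 m[X1→φ3] = [1, 1]
r3 m[X6→φ0] = [1, 1]
r3 m[X5→φ1] = [1, 1]
r3 m[X9→φ0] = [7, 9]
r3 m[X9→φ1] = [8, 8]
r3 m[X12→φ3] = [1, 7]
r3 m[X12→φ6] = [8, 6]
r3 m[X15→φ2] = [5, 1]
r3 m[X15→φ5] = [8, 2]
r4 m[φ0→X10] = [42, 72]
r4 m[φ0→X6] = [27648, 21504]
r4 m[φ0→X9] = [3072, 3072]
r4 m[φ1→X5] = [72, 72]
r4 m[φ1→X9] = [7, 9]
r4 m[φ2→X10] = [5, 40]
r4 m[φ2→X15] = [3072, 768]
r4 m[φ3→X10] = [42, 28]
r4 m[φ3→X1] = [10752, 8064]
r4 m[φ3→X12] = [3072, 1536]
r4 m[φ4→X10] = [3, 6]
r4 m[φ5→X15] = [5, 1]
r4 m[φ6→X12] = [1, 7]
r4 m[X10→φ0] = [630, 6720]
r4 m[X10→φ2] = [5292, 12096]
r4 m[X10→φ3] = [630, 17280]
r4 m[X10→φ4] = [8820, 80640]
r4 m[X1→φ3] = [1, 1]
r4 m[X6→φ0] = [1, 1]
r4 m[X5→φ1] = [1, 1]
r4 m[X9→φ0] = [7, 9]
r4 m[X9→φ1] = [3072, 3072]
r4 m[X12→φ3] = [1, 7]
r4 m[X12→φ6] = [3072, 1536]
r4 m[X15→φ2] = [5, 1]
r4 m[X15→φ5] = [3072, 768]
r5 m[φ0→X10] = [42, 72]
r5 m[φ0→X6] = [483840, 376320]
r5 m[φ0→X9] = [53760, 53760]
r5 m[φ1→X5] = [27648, 27648]
r5 m[φ1→X9] = [7, 9]
r5 m[φ2→X10] = [5, 40]
r5 m[φ2→X15] = [96768, 24192]
r5 m[φ3→X10] = [42, 28]
r5 m[φ3→X1] = [483840, 362880]
r5 m[φ3→X12] = [138240, 69120]
r5 m[φ4→X10] = [3, 6]
r5 m[φ5→X15] = [5, 1]
r5 m[φ6→X12] = [1, 7]
r5 m[X10→φ0] = [630, 6720]
r5 m[X10→φ2] = [5292, 12096]
r5 m[X10→φ3] = [630, 17280]
r5 m[X10→φ4] = [8820, 80640]
r5 m[X1→φ3] = [1, 1]
r5 m[X6→φ0] = [1, 1]
r5 m[X5→φ1] = [1, 1]
r5 m[X9→φ0] = [7, 9]
r5 m[X9→φ1] = [3072, 3072]
r5 m[X12→φ3] = [1, 7]
r5 m[X12→φ6] = [3072, 1536]
r5 m[X15→φ2] = [5, 1]
r5 m[X15→φ5] = [3072, 768]
r6 m[φ0→X10] = [42, 72]
r6 m[φ0→X6] = [483840, 376320]
r6 m[φ0→X9] = [53760, 53760]
r6 m[φ1→X5] = [27648, 27648]
r6 m[φ1→X9] = [7, 9]
r6 m[φ2→X10] = [5, 40]
r6 m[φ2→X15] = [96768, 24192]
r6 m[φ3→X10] = [42, 28]
r6 m[φ3→X1] = [483840, 362880]
r6 m[φ3→X12] = [138240, 69120]
r6 m[φ4→X10] = [3, 6]
r6 m[φ5→X15] = [5, 1]
r6 m[φ6→X12] = [1, 7]
r6 m[X10→φ0] = [630, 6720]
r6 m[X10→φ2] = [5292, 12096]
r6 m[X10→φ3] = [630, 17280]
r6 m[X10→φ4] = [8820, 80640]
r6 m[X1→φ3] = [1, 1]
r6 m[X6→φ0] = [1, 1]
r6 m[X5→φ1] = [1, 1]
r6 m[X9→φ0] = [7, 9]
r6 m[X9→φ1] = [53760, 53760]
r6 m[X12→φ3] = [1, 7]
r6 m[X12→φ6] = [138240, 69120]
r6 m[X15→φ2] = [5, 1]
r6 m[X15→φ5] = [96768, 24192]
r7 m[φ0→X10] = [42, 72]
r7 m[φ0→X6] = [483840, 376320]
r7 m[φ0→X9] = [53760, 53760]
r7 m[φ1→X5] = [483840, 483840]
r7 m[φ1→X9] = [7, 9]
r7 m[φ2→X10] = [5, 40]
r7 m[φ2→X15] = [96768, 24192]
r7 m[φ3→X10] = [42, 28]
r7 m[φ3→X1] = [483840, 362880]
r7 m[φ3→X12] = [138240, 69120]
r7 m[φ4→X10] = [3, 6]
r7 m[φ5→X15] = [5, 1]
r7 m[φ6→X12] = [1, 7]
r7 m[X10→φ0] = [630, 6720]
r7 m[X10→φ2] = [5292, 12096]
r7 m[X10→φ3] = [630, 17280]
r7 m[X10→φ4] = [8820, 80640]
r7 m[X1→φ3] = [1, 1]
r7 m[X6→φ0] = [1, 1]
r7 m[X5→φ1] = [1, 1]
r7 m[X9→φ0] = [7, 9]
r7 m[X9→φ1] = [53760, 53760]
r7 m[X12→φ3] = [1, 7]
r7 m[X12→φ6] = [138240, 69120]
r7 m[X15→φ2] = [5, 1]
r7 m[X15→φ5] = [96768, 24192]
r8 m[φ0→X10] = [42, 72]
r8 m[φ0→X6] = [483840, 376320]
r8 m[φ0→X9] = [53760, 53760]
r8 m[φ1→X5] = [483840, 483840]
r8 m[φ1→X9] = [7, 9]
r8 m[φ2→X10] = [5, 40]
r8 m[φ2→X15] = [96768, 24192]
r8 m[φ3→X10] = [42, 28]
r8 m[φ3→X1] = [483840, 362880]
r8 m[φ3→X12] = [138240, 69120]
r8 m[φ4→X10] = [3, 6]
r8 m[φ5→X15] = [5, 1]
r8 m[φ6→X12] = [1, 7]
r8 m[X10→φ0] = [630, 6720]
r8 m[X10→φ2] = [5292, 12096]
r8 m[X10→φ3] = [630, 17280]
r8 m[X10→φ4] = [8820, 80640]
r8 m[X1→φ3] = [1, 1]
r8 m[X6→φ0] = [1, 1]
r8 m[X5→φ1] = [1, 1]
r8 m[X9→φ0] = [7, 9]
r8 m[X9→φ1] = [53760, 53760]
r8 m[X12→φ3] = [1, 7]
r8 m[X12→φ6] = [138240, 69120]
r8 m[X15→φ2] = [5, 1]
r8 m[X15→φ5] = [96768, 24192]
fixed point reached at round 8
b[X15] = ⊗ incoming = [483840, 24192]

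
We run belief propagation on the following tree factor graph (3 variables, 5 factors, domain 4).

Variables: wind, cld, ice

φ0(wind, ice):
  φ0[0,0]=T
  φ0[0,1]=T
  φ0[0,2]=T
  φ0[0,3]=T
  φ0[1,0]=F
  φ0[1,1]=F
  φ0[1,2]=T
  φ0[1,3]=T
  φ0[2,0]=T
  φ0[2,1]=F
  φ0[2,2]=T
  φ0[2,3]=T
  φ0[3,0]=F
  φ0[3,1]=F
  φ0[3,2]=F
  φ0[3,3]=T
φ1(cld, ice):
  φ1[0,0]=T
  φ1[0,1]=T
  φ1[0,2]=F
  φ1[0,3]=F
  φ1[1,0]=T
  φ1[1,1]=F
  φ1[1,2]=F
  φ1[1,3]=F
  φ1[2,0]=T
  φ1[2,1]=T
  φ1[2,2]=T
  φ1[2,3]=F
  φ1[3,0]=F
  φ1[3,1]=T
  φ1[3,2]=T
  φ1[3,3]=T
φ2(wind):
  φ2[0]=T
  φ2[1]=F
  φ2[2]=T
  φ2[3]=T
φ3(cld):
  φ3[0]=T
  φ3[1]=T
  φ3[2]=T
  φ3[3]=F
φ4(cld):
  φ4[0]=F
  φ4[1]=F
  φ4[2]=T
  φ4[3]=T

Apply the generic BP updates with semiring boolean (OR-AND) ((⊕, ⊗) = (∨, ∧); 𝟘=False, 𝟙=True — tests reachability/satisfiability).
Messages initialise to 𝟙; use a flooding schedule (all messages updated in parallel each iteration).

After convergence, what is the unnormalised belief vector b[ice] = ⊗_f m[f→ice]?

init: all messages = 𝟙 over 4 values
r1 m[φ0→wind] = [T, T, T, T]
r1 m[φ0→ice] = [T, T, T, T]
r1 m[φ1→cld] = [T, T, T, T]
r1 m[φ1→ice] = [T, T, T, T]
r1 m[φ2→wind] = [T, F, T, T]
r1 m[φ3→cld] = [T, T, T, F]
r1 m[φ4→cld] = [F, F, T, T]
r1 m[wind→φ0] = [T, T, T, T]
r1 m[wind→φ2] = [T, T, T, T]
r1 m[cld→φ1] = [T, T, T, T]
r1 m[cld→φ3] = [T, T, T, T]
r1 m[cld→φ4] = [T, T, T, T]
r1 m[ice→φ0] = [T, T, T, T]
r1 m[ice→φ1] = [T, T, T, T]
r2 m[φ0→wind] = [T, T, T, T]
r2 m[φ0→ice] = [T, T, T, T]
r2 m[φ1→cld] = [T, T, T, T]
r2 m[φ1→ice] = [T, T, T, T]
r2 m[φ2→wind] = [T, F, T, T]
r2 m[φ3→cld] = [T, T, T, F]
r2 m[φ4→cld] = [F, F, T, T]
r2 m[wind→φ0] = [T, F, T, T]
r2 m[wind→φ2] = [T, T, T, T]
r2 m[cld→φ1] = [F, F, T, F]
r2 m[cld→φ3] = [F, F, T, T]
r2 m[cld→φ4] = [T, T, T, F]
r2 m[ice→φ0] = [T, T, T, T]
r2 m[ice→φ1] = [T, T, T, T]
r3 m[φ0→wind] = [T, T, T, T]
r3 m[φ0→ice] = [T, T, T, T]
r3 m[φ1→cld] = [T, T, T, T]
r3 m[φ1→ice] = [T, T, T, F]
r3 m[φ2→wind] = [T, F, T, T]
r3 m[φ3→cld] = [T, T, T, F]
r3 m[φ4→cld] = [F, F, T, T]
r3 m[wind→φ0] = [T, F, T, T]
r3 m[wind→φ2] = [T, T, T, T]
r3 m[cld→φ1] = [F, F, T, F]
r3 m[cld→φ3] = [F, F, T, T]
r3 m[cld→φ4] = [T, T, T, F]
r3 m[ice→φ0] = [T, T, T, T]
r3 m[ice→φ1] = [T, T, T, T]
r4 m[φ0→wind] = [T, T, T, T]
r4 m[φ0→ice] = [T, T, T, T]
r4 m[φ1→cld] = [T, T, T, T]
r4 m[φ1→ice] = [T, T, T, F]
r4 m[φ2→wind] = [T, F, T, T]
r4 m[φ3→cld] = [T, T, T, F]
r4 m[φ4→cld] = [F, F, T, T]
r4 m[wind→φ0] = [T, F, T, T]
r4 m[wind→φ2] = [T, T, T, T]
r4 m[cld→φ1] = [F, F, T, F]
r4 m[cld→φ3] = [F, F, T, T]
r4 m[cld→φ4] = [T, T, T, F]
r4 m[ice→φ0] = [T, T, T, F]
r4 m[ice→φ1] = [T, T, T, T]
r5 m[φ0→wind] = [T, T, T, F]
r5 m[φ0→ice] = [T, T, T, T]
r5 m[φ1→cld] = [T, T, T, T]
r5 m[φ1→ice] = [T, T, T, F]
r5 m[φ2→wind] = [T, F, T, T]
r5 m[φ3→cld] = [T, T, T, F]
r5 m[φ4→cld] = [F, F, T, T]
r5 m[wind→φ0] = [T, F, T, T]
r5 m[wind→φ2] = [T, T, T, T]
r5 m[cld→φ1] = [F, F, T, F]
r5 m[cld→φ3] = [F, F, T, T]
r5 m[cld→φ4] = [T, T, T, F]
r5 m[ice→φ0] = [T, T, T, F]
r5 m[ice→φ1] = [T, T, T, T]
r6 m[φ0→wind] = [T, T, T, F]
r6 m[φ0→ice] = [T, T, T, T]
r6 m[φ1→cld] = [T, T, T, T]
r6 m[φ1→ice] = [T, T, T, F]
r6 m[φ2→wind] = [T, F, T, T]
r6 m[φ3→cld] = [T, T, T, F]
r6 m[φ4→cld] = [F, F, T, T]
r6 m[wind→φ0] = [T, F, T, T]
r6 m[wind→φ2] = [T, T, T, F]
r6 m[cld→φ1] = [F, F, T, F]
r6 m[cld→φ3] = [F, F, T, T]
r6 m[cld→φ4] = [T, T, T, F]
r6 m[ice→φ0] = [T, T, T, F]
r6 m[ice→φ1] = [T, T, T, T]
r7 m[φ0→wind] = [T, T, T, F]
r7 m[φ0→ice] = [T, T, T, T]
r7 m[φ1→cld] = [T, T, T, T]
r7 m[φ1→ice] = [T, T, T, F]
r7 m[φ2→wind] = [T, F, T, T]
r7 m[φ3→cld] = [T, T, T, F]
r7 m[φ4→cld] = [F, F, T, T]
r7 m[wind→φ0] = [T, F, T, T]
r7 m[wind→φ2] = [T, T, T, F]
r7 m[cld→φ1] = [F, F, T, F]
r7 m[cld→φ3] = [F, F, T, T]
r7 m[cld→φ4] = [T, T, T, F]
r7 m[ice→φ0] = [T, T, T, F]
r7 m[ice→φ1] = [T, T, T, T]
fixed point reached at round 7
b[ice] = ⊗ incoming = [T, T, T, F]

b[ice] = [T, T, T, F]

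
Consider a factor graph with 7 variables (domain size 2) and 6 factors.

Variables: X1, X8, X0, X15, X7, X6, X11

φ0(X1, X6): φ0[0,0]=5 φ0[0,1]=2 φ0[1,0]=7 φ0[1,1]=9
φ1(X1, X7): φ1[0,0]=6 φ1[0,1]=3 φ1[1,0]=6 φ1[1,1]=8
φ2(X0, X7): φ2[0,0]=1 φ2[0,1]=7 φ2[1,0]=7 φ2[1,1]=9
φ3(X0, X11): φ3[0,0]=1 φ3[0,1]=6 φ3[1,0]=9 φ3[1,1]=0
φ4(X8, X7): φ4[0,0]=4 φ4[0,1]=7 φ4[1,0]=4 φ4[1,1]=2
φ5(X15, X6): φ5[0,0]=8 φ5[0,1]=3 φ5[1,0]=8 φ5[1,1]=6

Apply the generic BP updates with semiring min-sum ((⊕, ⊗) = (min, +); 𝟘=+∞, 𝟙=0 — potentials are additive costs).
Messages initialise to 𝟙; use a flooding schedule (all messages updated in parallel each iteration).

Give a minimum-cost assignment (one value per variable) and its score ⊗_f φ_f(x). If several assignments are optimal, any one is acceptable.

assignment: (X1=0, X8=0, X0=0, X15=0, X7=0, X6=1, X11=0); score = 17

init: all messages = 𝟙 over 2 values
r1 m[φ0→X1] = [2, 7]
r1 m[φ0→X6] = [5, 2]
r1 m[φ1→X1] = [3, 6]
r1 m[φ1→X7] = [6, 3]
r1 m[φ2→X0] = [1, 7]
r1 m[φ2→X7] = [1, 7]
r1 m[φ3→X0] = [1, 0]
r1 m[φ3→X11] = [1, 0]
r1 m[φ4→X8] = [4, 2]
r1 m[φ4→X7] = [4, 2]
r1 m[φ5→X15] = [3, 6]
r1 m[φ5→X6] = [8, 3]
r1 m[X1→φ0] = [0, 0]
r1 m[X1→φ1] = [0, 0]
r1 m[X8→φ4] = [0, 0]
r1 m[X0→φ2] = [0, 0]
r1 m[X0→φ3] = [0, 0]
r1 m[X15→φ5] = [0, 0]
r1 m[X7→φ1] = [0, 0]
r1 m[X7→φ2] = [0, 0]
r1 m[X7→φ4] = [0, 0]
r1 m[X6→φ0] = [0, 0]
r1 m[X6→φ5] = [0, 0]
r1 m[X11→φ3] = [0, 0]
r2 m[φ0→X1] = [2, 7]
r2 m[φ0→X6] = [5, 2]
r2 m[φ1→X1] = [3, 6]
r2 m[φ1→X7] = [6, 3]
r2 m[φ2→X0] = [1, 7]
r2 m[φ2→X7] = [1, 7]
r2 m[φ3→X0] = [1, 0]
r2 m[φ3→X11] = [1, 0]
r2 m[φ4→X8] = [4, 2]
r2 m[φ4→X7] = [4, 2]
r2 m[φ5→X15] = [3, 6]
r2 m[φ5→X6] = [8, 3]
r2 m[X1→φ0] = [3, 6]
r2 m[X1→φ1] = [2, 7]
r2 m[X8→φ4] = [0, 0]
r2 m[X0→φ2] = [1, 0]
r2 m[X0→φ3] = [1, 7]
r2 m[X15→φ5] = [0, 0]
r2 m[X7→φ1] = [5, 9]
r2 m[X7→φ2] = [10, 5]
r2 m[X7→φ4] = [7, 10]
r2 m[X6→φ0] = [8, 3]
r2 m[X6→φ5] = [5, 2]
r2 m[X11→φ3] = [0, 0]
r3 m[φ0→X1] = [5, 12]
r3 m[φ0→X6] = [8, 5]
r3 m[φ1→X1] = [11, 11]
r3 m[φ1→X7] = [8, 5]
r3 m[φ2→X0] = [11, 14]
r3 m[φ2→X7] = [2, 8]
r3 m[φ3→X0] = [1, 0]
r3 m[φ3→X11] = [2, 7]
r3 m[φ4→X8] = [11, 11]
r3 m[φ4→X7] = [4, 2]
r3 m[φ5→X15] = [5, 8]
r3 m[φ5→X6] = [8, 3]
r3 m[X1→φ0] = [3, 6]
r3 m[X1→φ1] = [2, 7]
r3 m[X8→φ4] = [0, 0]
r3 m[X0→φ2] = [1, 0]
r3 m[X0→φ3] = [1, 7]
r3 m[X15→φ5] = [0, 0]
r3 m[X7→φ1] = [5, 9]
r3 m[X7→φ2] = [10, 5]
r3 m[X7→φ4] = [7, 10]
r3 m[X6→φ0] = [8, 3]
r3 m[X6→φ5] = [5, 2]
r3 m[X11→φ3] = [0, 0]
r4 m[φ0→X1] = [5, 12]
r4 m[φ0→X6] = [8, 5]
r4 m[φ1→X1] = [11, 11]
r4 m[φ1→X7] = [8, 5]
r4 m[φ2→X0] = [11, 14]
r4 m[φ2→X7] = [2, 8]
r4 m[φ3→X0] = [1, 0]
r4 m[φ3→X11] = [2, 7]
r4 m[φ4→X8] = [11, 11]
r4 m[φ4→X7] = [4, 2]
r4 m[φ5→X15] = [5, 8]
r4 m[φ5→X6] = [8, 3]
r4 m[X1→φ0] = [11, 11]
r4 m[X1→φ1] = [5, 12]
r4 m[X8→φ4] = [0, 0]
r4 m[X0→φ2] = [1, 0]
r4 m[X0→φ3] = [11, 14]
r4 m[X15→φ5] = [0, 0]
r4 m[X7→φ1] = [6, 10]
r4 m[X7→φ2] = [12, 7]
r4 m[X7→φ4] = [10, 13]
r4 m[X6→φ0] = [8, 3]
r4 m[X6→φ5] = [8, 5]
r4 m[X11→φ3] = [0, 0]
r5 m[φ0→X1] = [5, 12]
r5 m[φ0→X6] = [16, 13]
r5 m[φ1→X1] = [12, 12]
r5 m[φ1→X7] = [11, 8]
r5 m[φ2→X0] = [13, 16]
r5 m[φ2→X7] = [2, 8]
r5 m[φ3→X0] = [1, 0]
r5 m[φ3→X11] = [12, 14]
r5 m[φ4→X8] = [14, 14]
r5 m[φ4→X7] = [4, 2]
r5 m[φ5→X15] = [8, 11]
r5 m[φ5→X6] = [8, 3]
r5 m[X1→φ0] = [11, 11]
r5 m[X1→φ1] = [5, 12]
r5 m[X8→φ4] = [0, 0]
r5 m[X0→φ2] = [1, 0]
r5 m[X0→φ3] = [11, 14]
r5 m[X15→φ5] = [0, 0]
r5 m[X7→φ1] = [6, 10]
r5 m[X7→φ2] = [12, 7]
r5 m[X7→φ4] = [10, 13]
r5 m[X6→φ0] = [8, 3]
r5 m[X6→φ5] = [8, 5]
r5 m[X11→φ3] = [0, 0]
r6 m[φ0→X1] = [5, 12]
r6 m[φ0→X6] = [16, 13]
r6 m[φ1→X1] = [12, 12]
r6 m[φ1→X7] = [11, 8]
r6 m[φ2→X0] = [13, 16]
r6 m[φ2→X7] = [2, 8]
r6 m[φ3→X0] = [1, 0]
r6 m[φ3→X11] = [12, 14]
r6 m[φ4→X8] = [14, 14]
r6 m[φ4→X7] = [4, 2]
r6 m[φ5→X15] = [8, 11]
r6 m[φ5→X6] = [8, 3]
r6 m[X1→φ0] = [12, 12]
r6 m[X1→φ1] = [5, 12]
r6 m[X8→φ4] = [0, 0]
r6 m[X0→φ2] = [1, 0]
r6 m[X0→φ3] = [13, 16]
r6 m[X15→φ5] = [0, 0]
r6 m[X7→φ1] = [6, 10]
r6 m[X7→φ2] = [15, 10]
r6 m[X7→φ4] = [13, 16]
r6 m[X6→φ0] = [8, 3]
r6 m[X6→φ5] = [16, 13]
r6 m[X11→φ3] = [0, 0]
r7 m[φ0→X1] = [5, 12]
r7 m[φ0→X6] = [17, 14]
r7 m[φ1→X1] = [12, 12]
r7 m[φ1→X7] = [11, 8]
r7 m[φ2→X0] = [16, 19]
r7 m[φ2→X7] = [2, 8]
r7 m[φ3→X0] = [1, 0]
r7 m[φ3→X11] = [14, 16]
r7 m[φ4→X8] = [17, 17]
r7 m[φ4→X7] = [4, 2]
r7 m[φ5→X15] = [16, 19]
r7 m[φ5→X6] = [8, 3]
r7 m[X1→φ0] = [12, 12]
r7 m[X1→φ1] = [5, 12]
r7 m[X8→φ4] = [0, 0]
r7 m[X0→φ2] = [1, 0]
r7 m[X0→φ3] = [13, 16]
r7 m[X15→φ5] = [0, 0]
r7 m[X7→φ1] = [6, 10]
r7 m[X7→φ2] = [15, 10]
r7 m[X7→φ4] = [13, 16]
r7 m[X6→φ0] = [8, 3]
r7 m[X6→φ5] = [16, 13]
r7 m[X11→φ3] = [0, 0]
r8 m[φ0→X1] = [5, 12]
r8 m[φ0→X6] = [17, 14]
r8 m[φ1→X1] = [12, 12]
r8 m[φ1→X7] = [11, 8]
r8 m[φ2→X0] = [16, 19]
r8 m[φ2→X7] = [2, 8]
r8 m[φ3→X0] = [1, 0]
r8 m[φ3→X11] = [14, 16]
r8 m[φ4→X8] = [17, 17]
r8 m[φ4→X7] = [4, 2]
r8 m[φ5→X15] = [16, 19]
r8 m[φ5→X6] = [8, 3]
r8 m[X1→φ0] = [12, 12]
r8 m[X1→φ1] = [5, 12]
r8 m[X8→φ4] = [0, 0]
r8 m[X0→φ2] = [1, 0]
r8 m[X0→φ3] = [16, 19]
r8 m[X15→φ5] = [0, 0]
r8 m[X7→φ1] = [6, 10]
r8 m[X7→φ2] = [15, 10]
r8 m[X7→φ4] = [13, 16]
r8 m[X6→φ0] = [8, 3]
r8 m[X6→φ5] = [17, 14]
r8 m[X11→φ3] = [0, 0]
r9 m[φ0→X1] = [5, 12]
r9 m[φ0→X6] = [17, 14]
r9 m[φ1→X1] = [12, 12]
r9 m[φ1→X7] = [11, 8]
r9 m[φ2→X0] = [16, 19]
r9 m[φ2→X7] = [2, 8]
r9 m[φ3→X0] = [1, 0]
r9 m[φ3→X11] = [17, 19]
r9 m[φ4→X8] = [17, 17]
r9 m[φ4→X7] = [4, 2]
r9 m[φ5→X15] = [17, 20]
r9 m[φ5→X6] = [8, 3]
r9 m[X1→φ0] = [12, 12]
r9 m[X1→φ1] = [5, 12]
r9 m[X8→φ4] = [0, 0]
r9 m[X0→φ2] = [1, 0]
r9 m[X0→φ3] = [16, 19]
r9 m[X15→φ5] = [0, 0]
r9 m[X7→φ1] = [6, 10]
r9 m[X7→φ2] = [15, 10]
r9 m[X7→φ4] = [13, 16]
r9 m[X6→φ0] = [8, 3]
r9 m[X6→φ5] = [17, 14]
r9 m[X11→φ3] = [0, 0]
r10 m[φ0→X1] = [5, 12]
r10 m[φ0→X6] = [17, 14]
r10 m[φ1→X1] = [12, 12]
r10 m[φ1→X7] = [11, 8]
r10 m[φ2→X0] = [16, 19]
r10 m[φ2→X7] = [2, 8]
r10 m[φ3→X0] = [1, 0]
r10 m[φ3→X11] = [17, 19]
r10 m[φ4→X8] = [17, 17]
r10 m[φ4→X7] = [4, 2]
r10 m[φ5→X15] = [17, 20]
r10 m[φ5→X6] = [8, 3]
r10 m[X1→φ0] = [12, 12]
r10 m[X1→φ1] = [5, 12]
r10 m[X8→φ4] = [0, 0]
r10 m[X0→φ2] = [1, 0]
r10 m[X0→φ3] = [16, 19]
r10 m[X15→φ5] = [0, 0]
r10 m[X7→φ1] = [6, 10]
r10 m[X7→φ2] = [15, 10]
r10 m[X7→φ4] = [13, 16]
r10 m[X6→φ0] = [8, 3]
r10 m[X6→φ5] = [17, 14]
r10 m[X11→φ3] = [0, 0]
fixed point reached at round 10
traceback from X1: (X1=0, X8=0, X0=0, X15=0, X7=0, X6=1, X11=0), score=17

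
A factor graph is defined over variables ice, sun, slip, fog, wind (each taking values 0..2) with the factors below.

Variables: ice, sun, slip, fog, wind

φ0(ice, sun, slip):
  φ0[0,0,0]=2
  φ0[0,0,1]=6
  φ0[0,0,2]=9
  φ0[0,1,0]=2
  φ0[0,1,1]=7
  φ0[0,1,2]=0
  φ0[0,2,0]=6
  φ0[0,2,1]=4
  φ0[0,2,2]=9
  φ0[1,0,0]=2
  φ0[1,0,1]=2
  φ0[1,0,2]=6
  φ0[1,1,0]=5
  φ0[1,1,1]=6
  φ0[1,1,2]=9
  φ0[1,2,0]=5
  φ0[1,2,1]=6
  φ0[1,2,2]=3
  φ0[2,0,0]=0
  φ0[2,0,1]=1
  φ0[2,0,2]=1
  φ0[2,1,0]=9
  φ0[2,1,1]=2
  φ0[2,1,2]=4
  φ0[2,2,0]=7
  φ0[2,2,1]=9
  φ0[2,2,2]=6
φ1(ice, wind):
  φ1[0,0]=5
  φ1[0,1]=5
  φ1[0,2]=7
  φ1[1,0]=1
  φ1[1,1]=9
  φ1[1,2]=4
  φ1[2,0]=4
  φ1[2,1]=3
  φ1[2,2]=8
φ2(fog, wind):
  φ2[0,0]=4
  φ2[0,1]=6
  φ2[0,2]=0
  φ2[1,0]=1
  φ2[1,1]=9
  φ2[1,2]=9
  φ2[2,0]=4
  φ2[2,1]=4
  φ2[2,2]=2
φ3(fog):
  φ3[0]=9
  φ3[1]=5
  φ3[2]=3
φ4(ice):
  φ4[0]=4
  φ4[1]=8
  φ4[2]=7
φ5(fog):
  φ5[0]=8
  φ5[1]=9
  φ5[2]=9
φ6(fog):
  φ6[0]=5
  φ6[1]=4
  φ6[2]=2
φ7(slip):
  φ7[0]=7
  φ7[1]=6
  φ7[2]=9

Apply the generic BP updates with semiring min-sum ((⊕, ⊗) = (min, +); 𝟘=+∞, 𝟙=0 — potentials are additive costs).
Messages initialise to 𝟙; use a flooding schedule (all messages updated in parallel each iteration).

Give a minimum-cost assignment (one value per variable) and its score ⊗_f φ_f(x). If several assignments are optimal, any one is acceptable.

init: all messages = 𝟙 over 3 values
r1 m[φ0→ice] = [0, 2, 0]
r1 m[φ0→sun] = [0, 0, 3]
r1 m[φ0→slip] = [0, 1, 0]
r1 m[φ1→ice] = [5, 1, 3]
r1 m[φ1→wind] = [1, 3, 4]
r1 m[φ2→fog] = [0, 1, 2]
r1 m[φ2→wind] = [1, 4, 0]
r1 m[φ3→fog] = [9, 5, 3]
r1 m[φ4→ice] = [4, 8, 7]
r1 m[φ5→fog] = [8, 9, 9]
r1 m[φ6→fog] = [5, 4, 2]
r1 m[φ7→slip] = [7, 6, 9]
r1 m[ice→φ0] = [0, 0, 0]
r1 m[ice→φ1] = [0, 0, 0]
r1 m[ice→φ4] = [0, 0, 0]
r1 m[sun→φ0] = [0, 0, 0]
r1 m[slip→φ0] = [0, 0, 0]
r1 m[slip→φ7] = [0, 0, 0]
r1 m[fog→φ2] = [0, 0, 0]
r1 m[fog→φ3] = [0, 0, 0]
r1 m[fog→φ5] = [0, 0, 0]
r1 m[fog→φ6] = [0, 0, 0]
r1 m[wind→φ1] = [0, 0, 0]
r1 m[wind→φ2] = [0, 0, 0]
r2 m[φ0→ice] = [0, 2, 0]
r2 m[φ0→sun] = [0, 0, 3]
r2 m[φ0→slip] = [0, 1, 0]
r2 m[φ1→ice] = [5, 1, 3]
r2 m[φ1→wind] = [1, 3, 4]
r2 m[φ2→fog] = [0, 1, 2]
r2 m[φ2→wind] = [1, 4, 0]
r2 m[φ3→fog] = [9, 5, 3]
r2 m[φ4→ice] = [4, 8, 7]
r2 m[φ5→fog] = [8, 9, 9]
r2 m[φ6→fog] = [5, 4, 2]
r2 m[φ7→slip] = [7, 6, 9]
r2 m[ice→φ0] = [9, 9, 10]
r2 m[ice→φ1] = [4, 10, 7]
r2 m[ice→φ4] = [5, 3, 3]
r2 m[sun→φ0] = [0, 0, 0]
r2 m[slip→φ0] = [7, 6, 9]
r2 m[slip→φ7] = [0, 1, 0]
r2 m[fog→φ2] = [22, 18, 14]
r2 m[fog→φ3] = [13, 14, 13]
r2 m[fog→φ5] = [14, 10, 7]
r2 m[fog→φ6] = [17, 15, 14]
r2 m[wind→φ1] = [1, 4, 0]
r2 m[wind→φ2] = [1, 3, 4]
r3 m[φ0→ice] = [9, 8, 7]
r3 m[φ0→sun] = [17, 18, 19]
r3 m[φ0→slip] = [10, 11, 9]
r3 m[φ1→ice] = [6, 2, 5]
r3 m[φ1→wind] = [9, 9, 11]
r3 m[φ2→fog] = [4, 2, 5]
r3 m[φ2→wind] = [18, 18, 16]
r3 m[φ3→fog] = [9, 5, 3]
r3 m[φ4→ice] = [4, 8, 7]
r3 m[φ5→fog] = [8, 9, 9]
r3 m[φ6→fog] = [5, 4, 2]
r3 m[φ7→slip] = [7, 6, 9]
r3 m[ice→φ0] = [9, 9, 10]
r3 m[ice→φ1] = [4, 10, 7]
r3 m[ice→φ4] = [5, 3, 3]
r3 m[sun→φ0] = [0, 0, 0]
r3 m[slip→φ0] = [7, 6, 9]
r3 m[slip→φ7] = [0, 1, 0]
r3 m[fog→φ2] = [22, 18, 14]
r3 m[fog→φ3] = [13, 14, 13]
r3 m[fog→φ5] = [14, 10, 7]
r3 m[fog→φ6] = [17, 15, 14]
r3 m[wind→φ1] = [1, 4, 0]
r3 m[wind→φ2] = [1, 3, 4]
r4 m[φ0→ice] = [9, 8, 7]
r4 m[φ0→sun] = [17, 18, 19]
r4 m[φ0→slip] = [10, 11, 9]
r4 m[φ1→ice] = [6, 2, 5]
r4 m[φ1→wind] = [9, 9, 11]
r4 m[φ2→fog] = [4, 2, 5]
r4 m[φ2→wind] = [18, 18, 16]
r4 m[φ3→fog] = [9, 5, 3]
r4 m[φ4→ice] = [4, 8, 7]
r4 m[φ5→fog] = [8, 9, 9]
r4 m[φ6→fog] = [5, 4, 2]
r4 m[φ7→slip] = [7, 6, 9]
r4 m[ice→φ0] = [10, 10, 12]
r4 m[ice→φ1] = [13, 16, 14]
r4 m[ice→φ4] = [15, 10, 12]
r4 m[sun→φ0] = [0, 0, 0]
r4 m[slip→φ0] = [7, 6, 9]
r4 m[slip→φ7] = [10, 11, 9]
r4 m[fog→φ2] = [22, 18, 14]
r4 m[fog→φ3] = [17, 15, 16]
r4 m[fog→φ5] = [18, 11, 10]
r4 m[fog→φ6] = [21, 16, 17]
r4 m[wind→φ1] = [18, 18, 16]
r4 m[wind→φ2] = [9, 9, 11]
r5 m[φ0→ice] = [9, 8, 7]
r5 m[φ0→sun] = [18, 19, 20]
r5 m[φ0→slip] = [12, 12, 10]
r5 m[φ1→ice] = [23, 19, 21]
r5 m[φ1→wind] = [17, 17, 20]
r5 m[φ2→fog] = [11, 10, 13]
r5 m[φ2→wind] = [18, 18, 16]
r5 m[φ3→fog] = [9, 5, 3]
r5 m[φ4→ice] = [4, 8, 7]
r5 m[φ5→fog] = [8, 9, 9]
r5 m[φ6→fog] = [5, 4, 2]
r5 m[φ7→slip] = [7, 6, 9]
r5 m[ice→φ0] = [10, 10, 12]
r5 m[ice→φ1] = [13, 16, 14]
r5 m[ice→φ4] = [15, 10, 12]
r5 m[sun→φ0] = [0, 0, 0]
r5 m[slip→φ0] = [7, 6, 9]
r5 m[slip→φ7] = [10, 11, 9]
r5 m[fog→φ2] = [22, 18, 14]
r5 m[fog→φ3] = [17, 15, 16]
r5 m[fog→φ5] = [18, 11, 10]
r5 m[fog→φ6] = [21, 16, 17]
r5 m[wind→φ1] = [18, 18, 16]
r5 m[wind→φ2] = [9, 9, 11]
r6 m[φ0→ice] = [9, 8, 7]
r6 m[φ0→sun] = [18, 19, 20]
r6 m[φ0→slip] = [12, 12, 10]
r6 m[φ1→ice] = [23, 19, 21]
r6 m[φ1→wind] = [17, 17, 20]
r6 m[φ2→fog] = [11, 10, 13]
r6 m[φ2→wind] = [18, 18, 16]
r6 m[φ3→fog] = [9, 5, 3]
r6 m[φ4→ice] = [4, 8, 7]
r6 m[φ5→fog] = [8, 9, 9]
r6 m[φ6→fog] = [5, 4, 2]
r6 m[φ7→slip] = [7, 6, 9]
r6 m[ice→φ0] = [27, 27, 28]
r6 m[ice→φ1] = [13, 16, 14]
r6 m[ice→φ4] = [32, 27, 28]
r6 m[sun→φ0] = [0, 0, 0]
r6 m[slip→φ0] = [7, 6, 9]
r6 m[slip→φ7] = [12, 12, 10]
r6 m[fog→φ2] = [22, 18, 14]
r6 m[fog→φ3] = [24, 23, 24]
r6 m[fog→φ5] = [25, 19, 18]
r6 m[fog→φ6] = [28, 24, 25]
r6 m[wind→φ1] = [18, 18, 16]
r6 m[wind→φ2] = [17, 17, 20]
r7 m[φ0→ice] = [9, 8, 7]
r7 m[φ0→sun] = [35, 36, 37]
r7 m[φ0→slip] = [28, 29, 27]
r7 m[φ1→ice] = [23, 19, 21]
r7 m[φ1→wind] = [17, 17, 20]
r7 m[φ2→fog] = [20, 18, 21]
r7 m[φ2→wind] = [18, 18, 16]
r7 m[φ3→fog] = [9, 5, 3]
r7 m[φ4→ice] = [4, 8, 7]
r7 m[φ5→fog] = [8, 9, 9]
r7 m[φ6→fog] = [5, 4, 2]
r7 m[φ7→slip] = [7, 6, 9]
r7 m[ice→φ0] = [27, 27, 28]
r7 m[ice→φ1] = [13, 16, 14]
r7 m[ice→φ4] = [32, 27, 28]
r7 m[sun→φ0] = [0, 0, 0]
r7 m[slip→φ0] = [7, 6, 9]
r7 m[slip→φ7] = [12, 12, 10]
r7 m[fog→φ2] = [22, 18, 14]
r7 m[fog→φ3] = [24, 23, 24]
r7 m[fog→φ5] = [25, 19, 18]
r7 m[fog→φ6] = [28, 24, 25]
r7 m[wind→φ1] = [18, 18, 16]
r7 m[wind→φ2] = [17, 17, 20]
r8 m[φ0→ice] = [9, 8, 7]
r8 m[φ0→sun] = [35, 36, 37]
r8 m[φ0→slip] = [28, 29, 27]
r8 m[φ1→ice] = [23, 19, 21]
r8 m[φ1→wind] = [17, 17, 20]
r8 m[φ2→fog] = [20, 18, 21]
r8 m[φ2→wind] = [18, 18, 16]
r8 m[φ3→fog] = [9, 5, 3]
r8 m[φ4→ice] = [4, 8, 7]
r8 m[φ5→fog] = [8, 9, 9]
r8 m[φ6→fog] = [5, 4, 2]
r8 m[φ7→slip] = [7, 6, 9]
r8 m[ice→φ0] = [27, 27, 28]
r8 m[ice→φ1] = [13, 16, 14]
r8 m[ice→φ4] = [32, 27, 28]
r8 m[sun→φ0] = [0, 0, 0]
r8 m[slip→φ0] = [7, 6, 9]
r8 m[slip→φ7] = [28, 29, 27]
r8 m[fog→φ2] = [22, 18, 14]
r8 m[fog→φ3] = [33, 31, 32]
r8 m[fog→φ5] = [34, 27, 26]
r8 m[fog→φ6] = [37, 32, 33]
r8 m[wind→φ1] = [18, 18, 16]
r8 m[wind→φ2] = [17, 17, 20]
r9 m[φ0→ice] = [9, 8, 7]
r9 m[φ0→sun] = [35, 36, 37]
r9 m[φ0→slip] = [28, 29, 27]
r9 m[φ1→ice] = [23, 19, 21]
r9 m[φ1→wind] = [17, 17, 20]
r9 m[φ2→fog] = [20, 18, 21]
r9 m[φ2→wind] = [18, 18, 16]
r9 m[φ3→fog] = [9, 5, 3]
r9 m[φ4→ice] = [4, 8, 7]
r9 m[φ5→fog] = [8, 9, 9]
r9 m[φ6→fog] = [5, 4, 2]
r9 m[φ7→slip] = [7, 6, 9]
r9 m[ice→φ0] = [27, 27, 28]
r9 m[ice→φ1] = [13, 16, 14]
r9 m[ice→φ4] = [32, 27, 28]
r9 m[sun→φ0] = [0, 0, 0]
r9 m[slip→φ0] = [7, 6, 9]
r9 m[slip→φ7] = [28, 29, 27]
r9 m[fog→φ2] = [22, 18, 14]
r9 m[fog→φ3] = [33, 31, 32]
r9 m[fog→φ5] = [34, 27, 26]
r9 m[fog→φ6] = [37, 32, 33]
r9 m[wind→φ1] = [18, 18, 16]
r9 m[wind→φ2] = [17, 17, 20]
fixed point reached at round 9
traceback from ice: (ice=1, sun=0, slip=1, fog=2, wind=0), score=35

assignment: (ice=1, sun=0, slip=1, fog=2, wind=0); score = 35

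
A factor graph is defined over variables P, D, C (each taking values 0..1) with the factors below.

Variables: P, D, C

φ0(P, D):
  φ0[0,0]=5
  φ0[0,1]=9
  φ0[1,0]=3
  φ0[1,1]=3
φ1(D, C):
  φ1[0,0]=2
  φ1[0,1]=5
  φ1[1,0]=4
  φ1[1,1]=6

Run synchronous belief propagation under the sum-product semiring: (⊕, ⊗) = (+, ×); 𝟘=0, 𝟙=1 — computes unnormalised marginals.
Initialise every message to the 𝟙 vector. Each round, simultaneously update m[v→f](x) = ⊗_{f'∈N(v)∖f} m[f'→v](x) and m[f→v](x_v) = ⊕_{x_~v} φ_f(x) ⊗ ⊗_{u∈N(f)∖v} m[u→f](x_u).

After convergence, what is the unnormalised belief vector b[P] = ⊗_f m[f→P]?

b[P] = [125, 51]

init: all messages = 𝟙 over 2 values
r1 m[φ0→P] = [14, 6]
r1 m[φ0→D] = [8, 12]
r1 m[φ1→D] = [7, 10]
r1 m[φ1→C] = [6, 11]
r1 m[P→φ0] = [1, 1]
r1 m[D→φ0] = [1, 1]
r1 m[D→φ1] = [1, 1]
r1 m[C→φ1] = [1, 1]
r2 m[φ0→P] = [14, 6]
r2 m[φ0→D] = [8, 12]
r2 m[φ1→D] = [7, 10]
r2 m[φ1→C] = [6, 11]
r2 m[P→φ0] = [1, 1]
r2 m[D→φ0] = [7, 10]
r2 m[D→φ1] = [8, 12]
r2 m[C→φ1] = [1, 1]
r3 m[φ0→P] = [125, 51]
r3 m[φ0→D] = [8, 12]
r3 m[φ1→D] = [7, 10]
r3 m[φ1→C] = [64, 112]
r3 m[P→φ0] = [1, 1]
r3 m[D→φ0] = [7, 10]
r3 m[D→φ1] = [8, 12]
r3 m[C→φ1] = [1, 1]
r4 m[φ0→P] = [125, 51]
r4 m[φ0→D] = [8, 12]
r4 m[φ1→D] = [7, 10]
r4 m[φ1→C] = [64, 112]
r4 m[P→φ0] = [1, 1]
r4 m[D→φ0] = [7, 10]
r4 m[D→φ1] = [8, 12]
r4 m[C→φ1] = [1, 1]
fixed point reached at round 4
b[P] = ⊗ incoming = [125, 51]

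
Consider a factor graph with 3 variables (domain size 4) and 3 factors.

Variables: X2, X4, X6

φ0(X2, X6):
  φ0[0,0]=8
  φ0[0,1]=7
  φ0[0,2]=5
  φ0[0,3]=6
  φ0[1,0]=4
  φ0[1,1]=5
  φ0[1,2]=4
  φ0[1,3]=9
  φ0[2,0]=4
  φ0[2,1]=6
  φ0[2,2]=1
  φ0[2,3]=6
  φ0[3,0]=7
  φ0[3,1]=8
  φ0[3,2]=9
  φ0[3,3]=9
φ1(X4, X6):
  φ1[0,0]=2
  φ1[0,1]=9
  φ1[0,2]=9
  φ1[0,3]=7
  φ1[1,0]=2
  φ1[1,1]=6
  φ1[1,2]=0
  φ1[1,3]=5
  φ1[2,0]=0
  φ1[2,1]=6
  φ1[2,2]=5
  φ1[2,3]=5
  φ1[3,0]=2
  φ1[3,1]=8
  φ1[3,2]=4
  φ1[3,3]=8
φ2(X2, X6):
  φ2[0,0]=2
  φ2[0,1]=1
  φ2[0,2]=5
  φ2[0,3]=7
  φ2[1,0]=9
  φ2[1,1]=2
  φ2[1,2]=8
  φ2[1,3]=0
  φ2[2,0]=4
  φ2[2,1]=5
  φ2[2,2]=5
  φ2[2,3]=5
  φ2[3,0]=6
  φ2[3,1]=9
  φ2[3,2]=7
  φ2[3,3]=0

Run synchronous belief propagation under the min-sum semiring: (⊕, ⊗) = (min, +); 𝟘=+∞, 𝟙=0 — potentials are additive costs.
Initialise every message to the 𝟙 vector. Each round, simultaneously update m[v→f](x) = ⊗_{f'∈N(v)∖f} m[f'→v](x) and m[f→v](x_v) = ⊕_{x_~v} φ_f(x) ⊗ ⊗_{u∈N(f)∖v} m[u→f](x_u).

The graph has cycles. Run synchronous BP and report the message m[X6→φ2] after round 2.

init: all messages = 𝟙 over 4 values
r1 m[φ0→X2] = [5, 4, 1, 7]
r1 m[φ0→X6] = [4, 5, 1, 6]
r1 m[φ1→X4] = [2, 0, 0, 2]
r1 m[φ1→X6] = [0, 6, 0, 5]
r1 m[φ2→X2] = [1, 0, 4, 0]
r1 m[φ2→X6] = [2, 1, 5, 0]
r1 m[X2→φ0] = [0, 0, 0, 0]
r1 m[X2→φ2] = [0, 0, 0, 0]
r1 m[X4→φ1] = [0, 0, 0, 0]
r1 m[X6→φ0] = [0, 0, 0, 0]
r1 m[X6→φ1] = [0, 0, 0, 0]
r1 m[X6→φ2] = [0, 0, 0, 0]
r2 m[φ0→X2] = [5, 4, 1, 7]
r2 m[φ0→X6] = [4, 5, 1, 6]
r2 m[φ1→X4] = [2, 0, 0, 2]
r2 m[φ1→X6] = [0, 6, 0, 5]
r2 m[φ2→X2] = [1, 0, 4, 0]
r2 m[φ2→X6] = [2, 1, 5, 0]
r2 m[X2→φ0] = [1, 0, 4, 0]
r2 m[X2→φ2] = [5, 4, 1, 7]
r2 m[X4→φ1] = [0, 0, 0, 0]
r2 m[X6→φ0] = [2, 7, 5, 5]
r2 m[X6→φ1] = [6, 6, 6, 6]
r2 m[X6→φ2] = [4, 11, 1, 11]

message @ round 2 = [4, 11, 1, 11]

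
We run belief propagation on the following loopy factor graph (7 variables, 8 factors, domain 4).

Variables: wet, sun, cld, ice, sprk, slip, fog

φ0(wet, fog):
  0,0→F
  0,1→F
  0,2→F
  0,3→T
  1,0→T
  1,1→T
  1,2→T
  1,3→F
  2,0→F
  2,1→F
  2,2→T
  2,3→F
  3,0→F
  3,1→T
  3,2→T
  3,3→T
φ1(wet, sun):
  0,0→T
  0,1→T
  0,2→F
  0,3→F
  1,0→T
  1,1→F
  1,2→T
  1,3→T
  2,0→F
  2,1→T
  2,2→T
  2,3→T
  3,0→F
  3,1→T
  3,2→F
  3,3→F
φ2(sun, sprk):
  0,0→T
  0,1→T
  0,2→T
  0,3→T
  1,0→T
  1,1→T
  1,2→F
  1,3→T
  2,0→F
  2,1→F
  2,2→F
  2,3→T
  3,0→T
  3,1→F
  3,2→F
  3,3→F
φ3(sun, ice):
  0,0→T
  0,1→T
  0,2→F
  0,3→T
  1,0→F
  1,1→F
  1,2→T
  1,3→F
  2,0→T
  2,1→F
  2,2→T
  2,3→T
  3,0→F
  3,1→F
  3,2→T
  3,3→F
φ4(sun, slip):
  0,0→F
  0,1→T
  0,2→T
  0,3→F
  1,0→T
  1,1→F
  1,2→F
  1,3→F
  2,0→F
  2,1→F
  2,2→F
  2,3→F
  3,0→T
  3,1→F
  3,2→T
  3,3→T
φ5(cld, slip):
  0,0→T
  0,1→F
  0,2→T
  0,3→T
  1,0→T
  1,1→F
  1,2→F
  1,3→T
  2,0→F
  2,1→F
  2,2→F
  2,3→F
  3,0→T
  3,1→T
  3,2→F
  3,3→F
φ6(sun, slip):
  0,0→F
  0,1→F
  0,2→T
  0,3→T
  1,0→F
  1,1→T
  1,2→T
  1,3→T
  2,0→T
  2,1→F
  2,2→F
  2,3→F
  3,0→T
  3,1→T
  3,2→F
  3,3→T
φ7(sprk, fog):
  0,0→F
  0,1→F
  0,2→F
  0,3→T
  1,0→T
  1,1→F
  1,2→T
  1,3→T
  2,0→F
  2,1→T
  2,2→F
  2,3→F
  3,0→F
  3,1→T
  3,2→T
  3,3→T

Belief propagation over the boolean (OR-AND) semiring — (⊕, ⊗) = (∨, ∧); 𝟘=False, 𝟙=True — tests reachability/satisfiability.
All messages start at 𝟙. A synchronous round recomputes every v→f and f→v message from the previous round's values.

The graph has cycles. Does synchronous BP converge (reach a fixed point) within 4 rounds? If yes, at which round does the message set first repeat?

init: all messages = 𝟙 over 4 values
r1 m[φ0→wet] = [T, T, T, T]
r1 m[φ0→fog] = [T, T, T, T]
r1 m[φ1→wet] = [T, T, T, T]
r1 m[φ1→sun] = [T, T, T, T]
r1 m[φ2→sun] = [T, T, T, T]
r1 m[φ2→sprk] = [T, T, T, T]
r1 m[φ3→sun] = [T, T, T, T]
r1 m[φ3→ice] = [T, T, T, T]
r1 m[φ4→sun] = [T, T, F, T]
r1 m[φ4→slip] = [T, T, T, T]
r1 m[φ5→cld] = [T, T, F, T]
r1 m[φ5→slip] = [T, T, T, T]
r1 m[φ6→sun] = [T, T, T, T]
r1 m[φ6→slip] = [T, T, T, T]
r1 m[φ7→sprk] = [T, T, T, T]
r1 m[φ7→fog] = [T, T, T, T]
r1 m[wet→φ0] = [T, T, T, T]
r1 m[wet→φ1] = [T, T, T, T]
r1 m[sun→φ1] = [T, T, T, T]
r1 m[sun→φ2] = [T, T, T, T]
r1 m[sun→φ3] = [T, T, T, T]
r1 m[sun→φ4] = [T, T, T, T]
r1 m[sun→φ6] = [T, T, T, T]
r1 m[cld→φ5] = [T, T, T, T]
r1 m[ice→φ3] = [T, T, T, T]
r1 m[sprk→φ2] = [T, T, T, T]
r1 m[sprk→φ7] = [T, T, T, T]
r1 m[slip→φ4] = [T, T, T, T]
r1 m[slip→φ5] = [T, T, T, T]
r1 m[slip→φ6] = [T, T, T, T]
r1 m[fog→φ0] = [T, T, T, T]
r1 m[fog→φ7] = [T, T, T, T]
r2 m[φ0→wet] = [T, T, T, T]
r2 m[φ0→fog] = [T, T, T, T]
r2 m[φ1→wet] = [T, T, T, T]
r2 m[φ1→sun] = [T, T, T, T]
r2 m[φ2→sun] = [T, T, T, T]
r2 m[φ2→sprk] = [T, T, T, T]
r2 m[φ3→sun] = [T, T, T, T]
r2 m[φ3→ice] = [T, T, T, T]
r2 m[φ4→sun] = [T, T, F, T]
r2 m[φ4→slip] = [T, T, T, T]
r2 m[φ5→cld] = [T, T, F, T]
r2 m[φ5→slip] = [T, T, T, T]
r2 m[φ6→sun] = [T, T, T, T]
r2 m[φ6→slip] = [T, T, T, T]
r2 m[φ7→sprk] = [T, T, T, T]
r2 m[φ7→fog] = [T, T, T, T]
r2 m[wet→φ0] = [T, T, T, T]
r2 m[wet→φ1] = [T, T, T, T]
r2 m[sun→φ1] = [T, T, F, T]
r2 m[sun→φ2] = [T, T, F, T]
r2 m[sun→φ3] = [T, T, F, T]
r2 m[sun→φ4] = [T, T, T, T]
r2 m[sun→φ6] = [T, T, F, T]
r2 m[cld→φ5] = [T, T, T, T]
r2 m[ice→φ3] = [T, T, T, T]
r2 m[sprk→φ2] = [T, T, T, T]
r2 m[sprk→φ7] = [T, T, T, T]
r2 m[slip→φ4] = [T, T, T, T]
r2 m[slip→φ5] = [T, T, T, T]
r2 m[slip→φ6] = [T, T, T, T]
r2 m[fog→φ0] = [T, T, T, T]
r2 m[fog→φ7] = [T, T, T, T]
r3 m[φ0→wet] = [T, T, T, T]
r3 m[φ0→fog] = [T, T, T, T]
r3 m[φ1→wet] = [T, T, T, T]
r3 m[φ1→sun] = [T, T, T, T]
r3 m[φ2→sun] = [T, T, T, T]
r3 m[φ2→sprk] = [T, T, T, T]
r3 m[φ3→sun] = [T, T, T, T]
r3 m[φ3→ice] = [T, T, T, T]
r3 m[φ4→sun] = [T, T, F, T]
r3 m[φ4→slip] = [T, T, T, T]
r3 m[φ5→cld] = [T, T, F, T]
r3 m[φ5→slip] = [T, T, T, T]
r3 m[φ6→sun] = [T, T, T, T]
r3 m[φ6→slip] = [T, T, T, T]
r3 m[φ7→sprk] = [T, T, T, T]
r3 m[φ7→fog] = [T, T, T, T]
r3 m[wet→φ0] = [T, T, T, T]
r3 m[wet→φ1] = [T, T, T, T]
r3 m[sun→φ1] = [T, T, F, T]
r3 m[sun→φ2] = [T, T, F, T]
r3 m[sun→φ3] = [T, T, F, T]
r3 m[sun→φ4] = [T, T, T, T]
r3 m[sun→φ6] = [T, T, F, T]
r3 m[cld→φ5] = [T, T, T, T]
r3 m[ice→φ3] = [T, T, T, T]
r3 m[sprk→φ2] = [T, T, T, T]
r3 m[sprk→φ7] = [T, T, T, T]
r3 m[slip→φ4] = [T, T, T, T]
r3 m[slip→φ5] = [T, T, T, T]
r3 m[slip→φ6] = [T, T, T, T]
r3 m[fog→φ0] = [T, T, T, T]
r3 m[fog→φ7] = [T, T, T, T]
fixed point reached at round 3
messages reach a fixed point at round 3

CONVERGED at round 3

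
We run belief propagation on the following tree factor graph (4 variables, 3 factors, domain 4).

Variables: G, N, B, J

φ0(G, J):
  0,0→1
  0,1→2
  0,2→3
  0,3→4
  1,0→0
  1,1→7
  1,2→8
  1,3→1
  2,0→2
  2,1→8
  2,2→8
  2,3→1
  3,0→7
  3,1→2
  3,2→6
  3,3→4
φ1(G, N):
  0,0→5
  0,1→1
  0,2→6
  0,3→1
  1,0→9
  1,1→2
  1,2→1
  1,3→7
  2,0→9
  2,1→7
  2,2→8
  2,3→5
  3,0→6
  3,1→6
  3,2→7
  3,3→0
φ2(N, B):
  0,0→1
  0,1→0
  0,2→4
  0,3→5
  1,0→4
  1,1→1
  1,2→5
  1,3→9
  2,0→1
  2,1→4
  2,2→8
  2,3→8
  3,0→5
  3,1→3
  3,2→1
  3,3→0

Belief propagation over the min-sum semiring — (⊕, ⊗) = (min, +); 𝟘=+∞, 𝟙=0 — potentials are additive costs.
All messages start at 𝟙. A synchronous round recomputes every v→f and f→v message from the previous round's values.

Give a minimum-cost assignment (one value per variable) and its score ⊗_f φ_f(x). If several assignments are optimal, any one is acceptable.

assignment: (G=0, N=3, B=3, J=0); score = 2

init: all messages = 𝟙 over 4 values
r1 m[φ0→G] = [1, 0, 1, 2]
r1 m[φ0→J] = [0, 2, 3, 1]
r1 m[φ1→G] = [1, 1, 5, 0]
r1 m[φ1→N] = [5, 1, 1, 0]
r1 m[φ2→N] = [0, 1, 1, 0]
r1 m[φ2→B] = [1, 0, 1, 0]
r1 m[G→φ0] = [0, 0, 0, 0]
r1 m[G→φ1] = [0, 0, 0, 0]
r1 m[N→φ1] = [0, 0, 0, 0]
r1 m[N→φ2] = [0, 0, 0, 0]
r1 m[B→φ2] = [0, 0, 0, 0]
r1 m[J→φ0] = [0, 0, 0, 0]
r2 m[φ0→G] = [1, 0, 1, 2]
r2 m[φ0→J] = [0, 2, 3, 1]
r2 m[φ1→G] = [1, 1, 5, 0]
r2 m[φ1→N] = [5, 1, 1, 0]
r2 m[φ2→N] = [0, 1, 1, 0]
r2 m[φ2→B] = [1, 0, 1, 0]
r2 m[G→φ0] = [1, 1, 5, 0]
r2 m[G→φ1] = [1, 0, 1, 2]
r2 m[N→φ1] = [0, 1, 1, 0]
r2 m[N→φ2] = [5, 1, 1, 0]
r2 m[B→φ2] = [0, 0, 0, 0]
r2 m[J→φ0] = [0, 0, 0, 0]
r3 m[φ0→G] = [1, 0, 1, 2]
r3 m[φ0→J] = [1, 2, 4, 2]
r3 m[φ1→G] = [1, 2, 5, 0]
r3 m[φ1→N] = [6, 2, 1, 2]
r3 m[φ2→N] = [0, 1, 1, 0]
r3 m[φ2→B] = [2, 2, 1, 0]
r3 m[G→φ0] = [1, 1, 5, 0]
r3 m[G→φ1] = [1, 0, 1, 2]
r3 m[N→φ1] = [0, 1, 1, 0]
r3 m[N→φ2] = [5, 1, 1, 0]
r3 m[B→φ2] = [0, 0, 0, 0]
r3 m[J→φ0] = [0, 0, 0, 0]
r4 m[φ0→G] = [1, 0, 1, 2]
r4 m[φ0→J] = [1, 2, 4, 2]
r4 m[φ1→G] = [1, 2, 5, 0]
r4 m[φ1→N] = [6, 2, 1, 2]
r4 m[φ2→N] = [0, 1, 1, 0]
r4 m[φ2→B] = [2, 2, 1, 0]
r4 m[G→φ0] = [1, 2, 5, 0]
r4 m[G→φ1] = [1, 0, 1, 2]
r4 m[N→φ1] = [0, 1, 1, 0]
r4 m[N→φ2] = [6, 2, 1, 2]
r4 m[B→φ2] = [0, 0, 0, 0]
r4 m[J→φ0] = [0, 0, 0, 0]
r5 m[φ0→G] = [1, 0, 1, 2]
r5 m[φ0→J] = [2, 2, 4, 3]
r5 m[φ1→G] = [1, 2, 5, 0]
r5 m[φ1→N] = [6, 2, 1, 2]
r5 m[φ2→N] = [0, 1, 1, 0]
r5 m[φ2→B] = [2, 3, 3, 2]
r5 m[G→φ0] = [1, 2, 5, 0]
r5 m[G→φ1] = [1, 0, 1, 2]
r5 m[N→φ1] = [0, 1, 1, 0]
r5 m[N→φ2] = [6, 2, 1, 2]
r5 m[B→φ2] = [0, 0, 0, 0]
r5 m[J→φ0] = [0, 0, 0, 0]
r6 m[φ0→G] = [1, 0, 1, 2]
r6 m[φ0→J] = [2, 2, 4, 3]
r6 m[φ1→G] = [1, 2, 5, 0]
r6 m[φ1→N] = [6, 2, 1, 2]
r6 m[φ2→N] = [0, 1, 1, 0]
r6 m[φ2→B] = [2, 3, 3, 2]
r6 m[G→φ0] = [1, 2, 5, 0]
r6 m[G→φ1] = [1, 0, 1, 2]
r6 m[N→φ1] = [0, 1, 1, 0]
r6 m[N→φ2] = [6, 2, 1, 2]
r6 m[B→φ2] = [0, 0, 0, 0]
r6 m[J→φ0] = [0, 0, 0, 0]
fixed point reached at round 6
traceback from G: (G=0, N=3, B=3, J=0), score=2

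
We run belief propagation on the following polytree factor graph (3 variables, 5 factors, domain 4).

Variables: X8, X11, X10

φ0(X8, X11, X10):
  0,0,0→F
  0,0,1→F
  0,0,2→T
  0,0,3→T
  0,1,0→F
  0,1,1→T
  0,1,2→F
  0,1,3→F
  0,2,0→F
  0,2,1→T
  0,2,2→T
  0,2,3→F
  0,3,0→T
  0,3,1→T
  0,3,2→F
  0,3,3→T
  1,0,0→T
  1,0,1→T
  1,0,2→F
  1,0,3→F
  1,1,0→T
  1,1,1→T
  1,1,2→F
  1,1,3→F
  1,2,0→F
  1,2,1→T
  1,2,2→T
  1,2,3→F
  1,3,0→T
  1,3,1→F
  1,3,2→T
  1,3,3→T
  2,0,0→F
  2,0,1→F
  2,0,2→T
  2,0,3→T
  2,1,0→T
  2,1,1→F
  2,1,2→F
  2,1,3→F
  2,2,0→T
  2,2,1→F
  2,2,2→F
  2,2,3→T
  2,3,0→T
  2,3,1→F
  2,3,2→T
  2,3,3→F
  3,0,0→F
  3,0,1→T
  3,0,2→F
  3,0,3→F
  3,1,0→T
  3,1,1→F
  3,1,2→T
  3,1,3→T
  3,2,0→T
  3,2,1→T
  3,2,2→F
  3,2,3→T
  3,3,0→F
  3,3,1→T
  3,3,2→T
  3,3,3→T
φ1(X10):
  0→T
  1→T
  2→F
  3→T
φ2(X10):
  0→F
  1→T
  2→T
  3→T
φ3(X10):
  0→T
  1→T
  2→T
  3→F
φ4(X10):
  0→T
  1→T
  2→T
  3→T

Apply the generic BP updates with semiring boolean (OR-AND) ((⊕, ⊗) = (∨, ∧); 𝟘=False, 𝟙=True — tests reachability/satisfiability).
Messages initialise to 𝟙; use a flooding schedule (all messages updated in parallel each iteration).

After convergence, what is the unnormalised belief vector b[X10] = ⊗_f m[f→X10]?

b[X10] = [F, T, F, F]

init: all messages = 𝟙 over 4 values
r1 m[φ0→X8] = [T, T, T, T]
r1 m[φ0→X11] = [T, T, T, T]
r1 m[φ0→X10] = [T, T, T, T]
r1 m[φ1→X10] = [T, T, F, T]
r1 m[φ2→X10] = [F, T, T, T]
r1 m[φ3→X10] = [T, T, T, F]
r1 m[φ4→X10] = [T, T, T, T]
r1 m[X8→φ0] = [T, T, T, T]
r1 m[X11→φ0] = [T, T, T, T]
r1 m[X10→φ0] = [T, T, T, T]
r1 m[X10→φ1] = [T, T, T, T]
r1 m[X10→φ2] = [T, T, T, T]
r1 m[X10→φ3] = [T, T, T, T]
r1 m[X10→φ4] = [T, T, T, T]
r2 m[φ0→X8] = [T, T, T, T]
r2 m[φ0→X11] = [T, T, T, T]
r2 m[φ0→X10] = [T, T, T, T]
r2 m[φ1→X10] = [T, T, F, T]
r2 m[φ2→X10] = [F, T, T, T]
r2 m[φ3→X10] = [T, T, T, F]
r2 m[φ4→X10] = [T, T, T, T]
r2 m[X8→φ0] = [T, T, T, T]
r2 m[X11→φ0] = [T, T, T, T]
r2 m[X10→φ0] = [F, T, F, F]
r2 m[X10→φ1] = [F, T, T, F]
r2 m[X10→φ2] = [T, T, F, F]
r2 m[X10→φ3] = [F, T, F, T]
r2 m[X10→φ4] = [F, T, F, F]
r3 m[φ0→X8] = [T, T, F, T]
r3 m[φ0→X11] = [T, T, T, T]
r3 m[φ0→X10] = [T, T, T, T]
r3 m[φ1→X10] = [T, T, F, T]
r3 m[φ2→X10] = [F, T, T, T]
r3 m[φ3→X10] = [T, T, T, F]
r3 m[φ4→X10] = [T, T, T, T]
r3 m[X8→φ0] = [T, T, T, T]
r3 m[X11→φ0] = [T, T, T, T]
r3 m[X10→φ0] = [F, T, F, F]
r3 m[X10→φ1] = [F, T, T, F]
r3 m[X10→φ2] = [T, T, F, F]
r3 m[X10→φ3] = [F, T, F, T]
r3 m[X10→φ4] = [F, T, F, F]
r4 m[φ0→X8] = [T, T, F, T]
r4 m[φ0→X11] = [T, T, T, T]
r4 m[φ0→X10] = [T, T, T, T]
r4 m[φ1→X10] = [T, T, F, T]
r4 m[φ2→X10] = [F, T, T, T]
r4 m[φ3→X10] = [T, T, T, F]
r4 m[φ4→X10] = [T, T, T, T]
r4 m[X8→φ0] = [T, T, T, T]
r4 m[X11→φ0] = [T, T, T, T]
r4 m[X10→φ0] = [F, T, F, F]
r4 m[X10→φ1] = [F, T, T, F]
r4 m[X10→φ2] = [T, T, F, F]
r4 m[X10→φ3] = [F, T, F, T]
r4 m[X10→φ4] = [F, T, F, F]
fixed point reached at round 4
b[X10] = ⊗ incoming = [F, T, F, F]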